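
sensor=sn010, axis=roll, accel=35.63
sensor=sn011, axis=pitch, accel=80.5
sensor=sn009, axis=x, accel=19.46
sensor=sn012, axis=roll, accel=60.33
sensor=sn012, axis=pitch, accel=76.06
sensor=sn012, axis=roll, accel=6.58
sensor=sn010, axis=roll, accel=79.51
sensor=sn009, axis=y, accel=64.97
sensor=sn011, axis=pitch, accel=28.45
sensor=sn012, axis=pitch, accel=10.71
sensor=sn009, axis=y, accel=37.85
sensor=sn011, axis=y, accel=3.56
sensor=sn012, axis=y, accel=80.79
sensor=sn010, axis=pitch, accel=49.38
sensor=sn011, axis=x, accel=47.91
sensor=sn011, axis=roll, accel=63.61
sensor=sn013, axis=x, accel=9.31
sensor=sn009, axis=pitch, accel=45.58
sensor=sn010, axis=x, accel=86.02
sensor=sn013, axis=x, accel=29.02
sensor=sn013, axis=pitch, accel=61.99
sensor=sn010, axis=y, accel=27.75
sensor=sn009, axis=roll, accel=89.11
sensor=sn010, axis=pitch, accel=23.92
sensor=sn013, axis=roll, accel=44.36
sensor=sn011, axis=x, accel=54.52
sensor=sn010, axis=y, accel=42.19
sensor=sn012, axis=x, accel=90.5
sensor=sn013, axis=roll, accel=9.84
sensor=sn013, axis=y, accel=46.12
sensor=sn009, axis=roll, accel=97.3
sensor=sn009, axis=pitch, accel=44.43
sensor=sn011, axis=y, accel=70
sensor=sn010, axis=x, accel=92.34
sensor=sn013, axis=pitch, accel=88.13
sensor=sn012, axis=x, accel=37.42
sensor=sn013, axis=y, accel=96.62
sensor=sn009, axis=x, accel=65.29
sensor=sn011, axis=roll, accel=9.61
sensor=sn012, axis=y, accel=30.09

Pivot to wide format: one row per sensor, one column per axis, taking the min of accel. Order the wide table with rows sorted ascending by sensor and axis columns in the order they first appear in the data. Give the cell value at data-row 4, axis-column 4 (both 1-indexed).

With rows sorted ascending by sensor, row 4 is sensor=sn012. axis columns in first-appearance order: roll, pitch, x, y; column 4 is y.
Long rows with sensor=sn012, axis=y: min(80.79, 30.09) = 30.09.

30.09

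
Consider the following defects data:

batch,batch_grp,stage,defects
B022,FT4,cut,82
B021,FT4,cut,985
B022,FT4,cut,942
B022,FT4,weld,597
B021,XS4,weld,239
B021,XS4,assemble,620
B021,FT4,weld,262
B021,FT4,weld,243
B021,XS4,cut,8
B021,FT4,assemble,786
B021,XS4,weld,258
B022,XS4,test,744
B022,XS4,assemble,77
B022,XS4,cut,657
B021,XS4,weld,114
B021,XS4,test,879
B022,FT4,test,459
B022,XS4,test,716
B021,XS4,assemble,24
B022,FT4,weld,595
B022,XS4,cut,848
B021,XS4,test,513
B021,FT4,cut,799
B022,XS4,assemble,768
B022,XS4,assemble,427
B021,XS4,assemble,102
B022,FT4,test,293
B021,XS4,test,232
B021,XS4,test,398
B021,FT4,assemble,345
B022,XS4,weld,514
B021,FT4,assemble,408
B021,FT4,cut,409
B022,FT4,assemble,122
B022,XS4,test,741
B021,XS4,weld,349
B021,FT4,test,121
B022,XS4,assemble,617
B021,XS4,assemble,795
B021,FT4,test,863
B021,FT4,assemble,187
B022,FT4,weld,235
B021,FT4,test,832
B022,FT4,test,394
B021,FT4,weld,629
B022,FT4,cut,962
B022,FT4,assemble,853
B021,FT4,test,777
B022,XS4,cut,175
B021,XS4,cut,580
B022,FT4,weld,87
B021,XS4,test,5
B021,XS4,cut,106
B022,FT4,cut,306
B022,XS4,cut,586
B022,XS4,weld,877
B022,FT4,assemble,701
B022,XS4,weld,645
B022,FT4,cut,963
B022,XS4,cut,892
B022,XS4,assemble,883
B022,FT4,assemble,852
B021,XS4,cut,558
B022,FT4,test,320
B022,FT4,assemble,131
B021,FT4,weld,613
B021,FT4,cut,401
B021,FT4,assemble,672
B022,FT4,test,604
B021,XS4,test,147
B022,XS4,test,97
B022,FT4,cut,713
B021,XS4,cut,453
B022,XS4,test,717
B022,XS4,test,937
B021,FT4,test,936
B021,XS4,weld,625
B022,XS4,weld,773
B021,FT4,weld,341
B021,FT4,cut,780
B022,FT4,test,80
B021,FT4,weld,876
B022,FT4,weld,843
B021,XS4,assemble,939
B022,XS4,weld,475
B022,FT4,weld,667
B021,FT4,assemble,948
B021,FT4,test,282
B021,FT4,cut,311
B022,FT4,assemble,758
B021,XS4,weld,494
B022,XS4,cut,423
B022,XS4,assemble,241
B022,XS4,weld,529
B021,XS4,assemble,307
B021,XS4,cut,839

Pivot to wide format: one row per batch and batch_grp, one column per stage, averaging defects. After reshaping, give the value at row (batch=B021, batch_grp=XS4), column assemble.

Rows with batch=B021, batch_grp=XS4 and stage=assemble: defects values are 620, 24, 102, 795, 939, 307.
(620 + 24 + 102 + 795 + 939 + 307) / 6 = 464.50.

464.50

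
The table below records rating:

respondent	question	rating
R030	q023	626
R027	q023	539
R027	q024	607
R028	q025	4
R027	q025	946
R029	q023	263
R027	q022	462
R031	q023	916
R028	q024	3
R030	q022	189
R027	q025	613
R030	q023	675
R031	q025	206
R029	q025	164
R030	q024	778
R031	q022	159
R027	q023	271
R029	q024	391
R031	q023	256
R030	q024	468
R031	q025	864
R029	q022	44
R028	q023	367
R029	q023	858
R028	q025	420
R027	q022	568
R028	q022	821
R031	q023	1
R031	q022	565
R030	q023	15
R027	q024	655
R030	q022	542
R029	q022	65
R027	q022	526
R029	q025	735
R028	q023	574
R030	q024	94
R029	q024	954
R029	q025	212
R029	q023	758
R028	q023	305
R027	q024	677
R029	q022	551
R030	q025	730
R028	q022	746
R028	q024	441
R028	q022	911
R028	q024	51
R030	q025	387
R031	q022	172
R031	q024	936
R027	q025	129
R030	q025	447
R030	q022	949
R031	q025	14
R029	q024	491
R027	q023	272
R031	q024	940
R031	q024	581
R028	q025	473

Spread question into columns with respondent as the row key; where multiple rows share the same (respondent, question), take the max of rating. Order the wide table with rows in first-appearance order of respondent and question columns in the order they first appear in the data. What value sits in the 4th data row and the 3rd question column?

735

With rows in first-appearance order of respondent, row 4 is respondent=R029. question columns in first-appearance order: q023, q024, q025, q022; column 3 is q025.
Long rows with respondent=R029, question=q025: max(164, 735, 212) = 735.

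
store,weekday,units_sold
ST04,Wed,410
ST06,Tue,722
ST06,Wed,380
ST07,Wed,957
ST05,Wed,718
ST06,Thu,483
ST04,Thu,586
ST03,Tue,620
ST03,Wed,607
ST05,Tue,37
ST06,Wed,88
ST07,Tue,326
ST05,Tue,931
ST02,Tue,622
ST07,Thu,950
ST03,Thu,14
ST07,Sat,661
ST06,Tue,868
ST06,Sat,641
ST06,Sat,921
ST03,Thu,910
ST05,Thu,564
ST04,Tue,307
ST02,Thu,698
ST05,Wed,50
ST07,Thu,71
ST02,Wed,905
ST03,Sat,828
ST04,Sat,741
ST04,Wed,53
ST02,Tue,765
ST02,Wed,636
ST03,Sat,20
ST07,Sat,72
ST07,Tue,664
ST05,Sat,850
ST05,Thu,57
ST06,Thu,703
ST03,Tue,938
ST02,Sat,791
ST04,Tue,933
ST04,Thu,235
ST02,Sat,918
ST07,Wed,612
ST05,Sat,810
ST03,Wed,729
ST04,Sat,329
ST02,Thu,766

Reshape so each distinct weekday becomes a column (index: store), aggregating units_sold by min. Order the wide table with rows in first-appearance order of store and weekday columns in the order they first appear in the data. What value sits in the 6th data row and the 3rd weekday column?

With rows in first-appearance order of store, row 6 is store=ST02. weekday columns in first-appearance order: Wed, Tue, Thu, Sat; column 3 is Thu.
Long rows with store=ST02, weekday=Thu: min(698, 766) = 698.

698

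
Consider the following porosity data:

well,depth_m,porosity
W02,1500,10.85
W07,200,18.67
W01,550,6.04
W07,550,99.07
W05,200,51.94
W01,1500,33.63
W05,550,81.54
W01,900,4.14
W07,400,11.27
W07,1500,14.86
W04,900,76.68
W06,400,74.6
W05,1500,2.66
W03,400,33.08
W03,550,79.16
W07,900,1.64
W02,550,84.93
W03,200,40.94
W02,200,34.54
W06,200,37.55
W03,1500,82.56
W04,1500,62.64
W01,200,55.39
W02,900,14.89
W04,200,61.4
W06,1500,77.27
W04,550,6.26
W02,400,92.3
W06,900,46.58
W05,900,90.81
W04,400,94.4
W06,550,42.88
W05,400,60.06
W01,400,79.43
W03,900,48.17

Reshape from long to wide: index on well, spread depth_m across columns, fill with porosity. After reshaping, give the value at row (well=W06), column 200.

37.55

Wide layout: rows indexed by well, columns are the 5 distinct depth_m values (1500, 200, 550, 900, 400).
Cell (well=W06, depth_m=200) draws from the long row where well=W06 and depth_m=200, which has porosity=37.55.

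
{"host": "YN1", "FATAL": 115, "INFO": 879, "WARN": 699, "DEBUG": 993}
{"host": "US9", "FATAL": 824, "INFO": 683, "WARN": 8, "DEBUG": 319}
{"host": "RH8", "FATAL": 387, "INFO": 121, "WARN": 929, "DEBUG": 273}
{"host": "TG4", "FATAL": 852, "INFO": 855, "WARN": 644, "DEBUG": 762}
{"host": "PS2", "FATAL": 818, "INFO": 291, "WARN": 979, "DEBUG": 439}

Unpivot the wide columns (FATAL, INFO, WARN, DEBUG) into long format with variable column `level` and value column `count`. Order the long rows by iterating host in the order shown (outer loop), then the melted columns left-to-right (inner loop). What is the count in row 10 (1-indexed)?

20 rows total (5 × 4). Row 10: index ⌊(10-1)/4⌋ = 2 into host → RH8; (10-1) mod 4 = 1 into the melted columns → INFO.
So row 10 is (RH8, INFO, 121); count = 121.

121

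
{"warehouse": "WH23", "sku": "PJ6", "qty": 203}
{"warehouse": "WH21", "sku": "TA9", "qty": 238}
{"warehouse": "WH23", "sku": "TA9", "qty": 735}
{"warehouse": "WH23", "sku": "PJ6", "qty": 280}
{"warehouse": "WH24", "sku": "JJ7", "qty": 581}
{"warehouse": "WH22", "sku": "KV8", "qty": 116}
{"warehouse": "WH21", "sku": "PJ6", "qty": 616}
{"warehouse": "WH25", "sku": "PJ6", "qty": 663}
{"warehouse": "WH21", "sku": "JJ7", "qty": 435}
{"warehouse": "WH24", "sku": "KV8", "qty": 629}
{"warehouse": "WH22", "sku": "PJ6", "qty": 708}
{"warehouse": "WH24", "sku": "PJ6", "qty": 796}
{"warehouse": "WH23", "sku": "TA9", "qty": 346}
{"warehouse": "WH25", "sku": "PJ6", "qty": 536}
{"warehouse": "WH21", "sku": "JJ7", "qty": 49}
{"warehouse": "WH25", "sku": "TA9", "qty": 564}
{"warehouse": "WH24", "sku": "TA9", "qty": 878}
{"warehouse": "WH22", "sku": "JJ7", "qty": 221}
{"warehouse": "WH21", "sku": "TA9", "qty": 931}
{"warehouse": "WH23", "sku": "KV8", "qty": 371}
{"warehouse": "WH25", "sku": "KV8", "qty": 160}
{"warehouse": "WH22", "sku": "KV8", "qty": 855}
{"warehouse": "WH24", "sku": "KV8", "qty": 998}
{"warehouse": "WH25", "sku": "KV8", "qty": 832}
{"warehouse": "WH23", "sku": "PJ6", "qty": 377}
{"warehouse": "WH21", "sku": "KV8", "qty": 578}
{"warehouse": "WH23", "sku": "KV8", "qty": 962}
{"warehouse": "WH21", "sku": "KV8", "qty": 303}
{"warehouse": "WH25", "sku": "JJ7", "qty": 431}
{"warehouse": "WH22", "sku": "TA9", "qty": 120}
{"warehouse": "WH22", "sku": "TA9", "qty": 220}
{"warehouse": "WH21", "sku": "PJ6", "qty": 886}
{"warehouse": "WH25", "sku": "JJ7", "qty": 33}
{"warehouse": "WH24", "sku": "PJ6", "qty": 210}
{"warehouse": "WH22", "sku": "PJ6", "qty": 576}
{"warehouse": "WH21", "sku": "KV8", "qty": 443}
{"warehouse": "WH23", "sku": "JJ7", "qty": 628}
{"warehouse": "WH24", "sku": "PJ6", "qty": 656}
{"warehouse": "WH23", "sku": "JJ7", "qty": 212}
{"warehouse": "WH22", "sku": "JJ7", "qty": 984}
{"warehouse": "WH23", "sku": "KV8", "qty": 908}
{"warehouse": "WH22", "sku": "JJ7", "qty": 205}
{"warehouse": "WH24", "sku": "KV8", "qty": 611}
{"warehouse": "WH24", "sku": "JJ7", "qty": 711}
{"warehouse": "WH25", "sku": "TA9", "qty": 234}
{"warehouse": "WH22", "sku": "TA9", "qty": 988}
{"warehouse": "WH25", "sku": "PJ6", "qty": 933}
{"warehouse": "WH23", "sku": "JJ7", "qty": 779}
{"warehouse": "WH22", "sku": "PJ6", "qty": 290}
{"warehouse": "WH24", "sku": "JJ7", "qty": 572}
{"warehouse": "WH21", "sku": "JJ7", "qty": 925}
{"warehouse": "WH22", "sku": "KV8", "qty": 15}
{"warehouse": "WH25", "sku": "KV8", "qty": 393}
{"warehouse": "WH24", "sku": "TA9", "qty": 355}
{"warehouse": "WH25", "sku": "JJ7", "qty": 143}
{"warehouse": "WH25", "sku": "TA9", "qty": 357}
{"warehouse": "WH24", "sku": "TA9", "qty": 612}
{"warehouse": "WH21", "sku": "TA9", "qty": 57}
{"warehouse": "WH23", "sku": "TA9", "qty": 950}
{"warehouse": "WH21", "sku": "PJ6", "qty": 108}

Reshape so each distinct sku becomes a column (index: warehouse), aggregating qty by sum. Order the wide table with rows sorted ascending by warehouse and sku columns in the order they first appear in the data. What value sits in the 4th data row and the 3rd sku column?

1864

With rows sorted ascending by warehouse, row 4 is warehouse=WH24. sku columns in first-appearance order: PJ6, TA9, JJ7, KV8; column 3 is JJ7.
Long rows with warehouse=WH24, sku=JJ7: 581 + 711 + 572 = 1864.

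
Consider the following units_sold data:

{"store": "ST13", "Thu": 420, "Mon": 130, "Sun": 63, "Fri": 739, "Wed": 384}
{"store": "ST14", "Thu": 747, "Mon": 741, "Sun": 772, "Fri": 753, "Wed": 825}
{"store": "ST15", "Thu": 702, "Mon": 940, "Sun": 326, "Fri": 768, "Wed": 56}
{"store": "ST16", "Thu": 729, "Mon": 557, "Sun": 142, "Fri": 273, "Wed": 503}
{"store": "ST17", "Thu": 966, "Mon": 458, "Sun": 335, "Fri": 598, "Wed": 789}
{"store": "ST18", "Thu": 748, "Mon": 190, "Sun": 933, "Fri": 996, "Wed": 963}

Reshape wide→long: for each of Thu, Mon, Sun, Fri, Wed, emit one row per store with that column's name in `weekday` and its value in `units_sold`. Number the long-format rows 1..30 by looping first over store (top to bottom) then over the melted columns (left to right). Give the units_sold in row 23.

335

30 rows total (6 × 5). Row 23: index ⌊(23-1)/5⌋ = 4 into store → ST17; (23-1) mod 5 = 2 into the melted columns → Sun.
So row 23 is (ST17, Sun, 335); units_sold = 335.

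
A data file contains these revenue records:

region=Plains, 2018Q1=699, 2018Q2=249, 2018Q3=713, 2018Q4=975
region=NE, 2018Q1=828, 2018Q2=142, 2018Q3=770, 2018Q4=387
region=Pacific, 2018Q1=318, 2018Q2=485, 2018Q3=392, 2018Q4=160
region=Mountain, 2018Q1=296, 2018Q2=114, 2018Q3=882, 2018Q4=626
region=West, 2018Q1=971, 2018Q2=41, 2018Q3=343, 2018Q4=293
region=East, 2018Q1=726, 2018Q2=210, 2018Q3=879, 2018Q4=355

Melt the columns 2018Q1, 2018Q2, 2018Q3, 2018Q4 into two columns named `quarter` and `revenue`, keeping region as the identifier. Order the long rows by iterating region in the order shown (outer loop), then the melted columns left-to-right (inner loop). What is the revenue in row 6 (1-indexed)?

24 rows total (6 × 4). Row 6: index ⌊(6-1)/4⌋ = 1 into region → NE; (6-1) mod 4 = 1 into the melted columns → 2018Q2.
So row 6 is (NE, 2018Q2, 142); revenue = 142.

142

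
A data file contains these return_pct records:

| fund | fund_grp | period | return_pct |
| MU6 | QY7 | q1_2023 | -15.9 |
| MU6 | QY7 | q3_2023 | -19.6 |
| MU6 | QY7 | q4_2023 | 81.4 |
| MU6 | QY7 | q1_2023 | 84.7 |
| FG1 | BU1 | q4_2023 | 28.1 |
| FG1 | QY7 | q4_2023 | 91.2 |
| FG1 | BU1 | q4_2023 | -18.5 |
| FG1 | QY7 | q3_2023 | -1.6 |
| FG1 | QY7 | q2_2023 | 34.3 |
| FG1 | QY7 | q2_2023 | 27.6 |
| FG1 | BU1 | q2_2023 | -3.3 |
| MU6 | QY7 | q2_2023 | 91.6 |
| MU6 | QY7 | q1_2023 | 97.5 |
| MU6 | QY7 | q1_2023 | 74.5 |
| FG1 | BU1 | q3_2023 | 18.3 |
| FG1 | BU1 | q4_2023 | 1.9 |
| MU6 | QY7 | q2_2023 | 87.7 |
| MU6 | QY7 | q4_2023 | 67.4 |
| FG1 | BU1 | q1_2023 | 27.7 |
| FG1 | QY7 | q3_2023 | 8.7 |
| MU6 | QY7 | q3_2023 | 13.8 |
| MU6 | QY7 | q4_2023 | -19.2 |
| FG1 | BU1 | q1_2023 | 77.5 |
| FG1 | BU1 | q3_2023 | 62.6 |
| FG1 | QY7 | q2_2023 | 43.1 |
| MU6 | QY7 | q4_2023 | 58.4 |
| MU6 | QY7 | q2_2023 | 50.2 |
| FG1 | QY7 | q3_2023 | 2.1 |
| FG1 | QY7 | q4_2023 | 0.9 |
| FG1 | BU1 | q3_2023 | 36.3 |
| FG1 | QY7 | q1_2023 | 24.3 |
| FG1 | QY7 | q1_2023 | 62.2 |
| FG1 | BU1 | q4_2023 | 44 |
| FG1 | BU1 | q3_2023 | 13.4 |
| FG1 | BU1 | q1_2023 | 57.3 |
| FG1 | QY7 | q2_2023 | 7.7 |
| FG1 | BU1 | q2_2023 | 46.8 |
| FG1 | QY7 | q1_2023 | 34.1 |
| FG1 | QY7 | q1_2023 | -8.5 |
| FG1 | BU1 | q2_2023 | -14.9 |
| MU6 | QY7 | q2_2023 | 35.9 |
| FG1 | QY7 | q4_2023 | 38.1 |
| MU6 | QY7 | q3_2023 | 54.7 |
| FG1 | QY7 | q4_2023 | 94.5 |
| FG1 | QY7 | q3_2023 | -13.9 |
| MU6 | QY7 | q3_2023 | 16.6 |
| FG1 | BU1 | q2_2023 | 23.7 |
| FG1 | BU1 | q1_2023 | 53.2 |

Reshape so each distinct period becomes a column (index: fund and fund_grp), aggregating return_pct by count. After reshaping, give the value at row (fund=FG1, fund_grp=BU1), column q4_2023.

Rows with fund=FG1, fund_grp=BU1 and period=q4_2023: return_pct values are 28.1, -18.5, 1.9, 44.
4 rows match — count = 4.

4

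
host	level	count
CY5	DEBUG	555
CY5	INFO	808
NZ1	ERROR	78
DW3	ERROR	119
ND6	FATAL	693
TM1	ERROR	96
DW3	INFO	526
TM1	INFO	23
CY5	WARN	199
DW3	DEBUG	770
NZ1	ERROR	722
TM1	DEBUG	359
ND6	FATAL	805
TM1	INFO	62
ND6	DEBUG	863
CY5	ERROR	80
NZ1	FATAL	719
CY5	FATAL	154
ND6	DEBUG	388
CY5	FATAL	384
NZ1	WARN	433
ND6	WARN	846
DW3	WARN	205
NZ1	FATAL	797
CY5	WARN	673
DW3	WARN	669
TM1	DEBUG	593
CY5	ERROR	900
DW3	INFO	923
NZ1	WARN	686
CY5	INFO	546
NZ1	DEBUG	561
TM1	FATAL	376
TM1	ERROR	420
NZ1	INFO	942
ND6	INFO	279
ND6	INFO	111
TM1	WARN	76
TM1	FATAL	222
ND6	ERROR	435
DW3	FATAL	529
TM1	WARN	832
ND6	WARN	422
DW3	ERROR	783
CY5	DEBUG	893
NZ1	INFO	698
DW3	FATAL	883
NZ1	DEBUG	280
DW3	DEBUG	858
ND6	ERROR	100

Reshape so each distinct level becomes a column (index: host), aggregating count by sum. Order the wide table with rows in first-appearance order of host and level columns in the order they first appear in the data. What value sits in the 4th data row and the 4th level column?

1498

With rows in first-appearance order of host, row 4 is host=ND6. level columns in first-appearance order: DEBUG, INFO, ERROR, FATAL, WARN; column 4 is FATAL.
Long rows with host=ND6, level=FATAL: 693 + 805 = 1498.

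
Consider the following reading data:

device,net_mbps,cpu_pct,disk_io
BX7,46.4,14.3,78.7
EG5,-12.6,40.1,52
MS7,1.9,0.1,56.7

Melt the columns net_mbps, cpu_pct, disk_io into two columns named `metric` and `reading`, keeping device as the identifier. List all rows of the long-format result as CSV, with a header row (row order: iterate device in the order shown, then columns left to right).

Each (device, column) pair becomes one row: 3 × 3 = 9 rows.
For example, (BX7, net_mbps) → reading=46.4.

device,metric,reading
BX7,net_mbps,46.4
BX7,cpu_pct,14.3
BX7,disk_io,78.7
EG5,net_mbps,-12.6
EG5,cpu_pct,40.1
EG5,disk_io,52
MS7,net_mbps,1.9
MS7,cpu_pct,0.1
MS7,disk_io,56.7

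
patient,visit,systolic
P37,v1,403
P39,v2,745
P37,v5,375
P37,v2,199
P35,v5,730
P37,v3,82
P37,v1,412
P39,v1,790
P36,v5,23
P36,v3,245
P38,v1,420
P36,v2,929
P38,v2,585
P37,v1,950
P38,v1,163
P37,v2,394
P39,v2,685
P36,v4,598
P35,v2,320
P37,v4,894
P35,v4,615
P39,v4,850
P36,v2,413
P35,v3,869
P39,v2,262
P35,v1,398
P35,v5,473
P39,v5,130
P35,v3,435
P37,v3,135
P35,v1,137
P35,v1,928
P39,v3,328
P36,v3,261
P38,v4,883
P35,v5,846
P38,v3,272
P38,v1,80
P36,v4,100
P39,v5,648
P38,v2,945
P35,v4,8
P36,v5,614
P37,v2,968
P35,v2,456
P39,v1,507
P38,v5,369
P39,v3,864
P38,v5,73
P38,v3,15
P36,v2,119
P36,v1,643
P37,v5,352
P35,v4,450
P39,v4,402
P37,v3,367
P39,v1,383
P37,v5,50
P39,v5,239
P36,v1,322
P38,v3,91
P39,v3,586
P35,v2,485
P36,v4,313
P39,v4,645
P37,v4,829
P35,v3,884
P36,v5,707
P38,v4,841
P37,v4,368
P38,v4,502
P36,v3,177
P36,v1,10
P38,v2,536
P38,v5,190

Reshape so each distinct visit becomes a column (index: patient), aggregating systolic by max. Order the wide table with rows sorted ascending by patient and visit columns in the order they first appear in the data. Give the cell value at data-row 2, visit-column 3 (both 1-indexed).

With rows sorted ascending by patient, row 2 is patient=P36. visit columns in first-appearance order: v1, v2, v5, v3, v4; column 3 is v5.
Long rows with patient=P36, visit=v5: max(23, 614, 707) = 707.

707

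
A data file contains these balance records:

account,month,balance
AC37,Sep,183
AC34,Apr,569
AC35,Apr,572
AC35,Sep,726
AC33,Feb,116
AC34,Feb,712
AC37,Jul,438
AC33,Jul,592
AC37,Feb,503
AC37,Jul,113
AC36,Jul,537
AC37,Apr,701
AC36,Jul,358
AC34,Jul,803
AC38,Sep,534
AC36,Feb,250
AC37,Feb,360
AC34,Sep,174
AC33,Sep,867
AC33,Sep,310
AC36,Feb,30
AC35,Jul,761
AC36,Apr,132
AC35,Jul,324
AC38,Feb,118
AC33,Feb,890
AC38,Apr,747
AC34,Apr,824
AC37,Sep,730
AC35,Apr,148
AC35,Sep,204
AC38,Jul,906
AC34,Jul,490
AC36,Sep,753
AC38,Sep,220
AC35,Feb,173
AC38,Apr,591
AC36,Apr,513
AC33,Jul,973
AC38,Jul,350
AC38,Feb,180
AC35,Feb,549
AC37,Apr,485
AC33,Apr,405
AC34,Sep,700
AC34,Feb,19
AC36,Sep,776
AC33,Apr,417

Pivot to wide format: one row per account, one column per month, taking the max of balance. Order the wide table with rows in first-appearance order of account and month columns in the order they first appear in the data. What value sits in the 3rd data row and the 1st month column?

726

With rows in first-appearance order of account, row 3 is account=AC35. month columns in first-appearance order: Sep, Apr, Feb, Jul; column 1 is Sep.
Long rows with account=AC35, month=Sep: max(726, 204) = 726.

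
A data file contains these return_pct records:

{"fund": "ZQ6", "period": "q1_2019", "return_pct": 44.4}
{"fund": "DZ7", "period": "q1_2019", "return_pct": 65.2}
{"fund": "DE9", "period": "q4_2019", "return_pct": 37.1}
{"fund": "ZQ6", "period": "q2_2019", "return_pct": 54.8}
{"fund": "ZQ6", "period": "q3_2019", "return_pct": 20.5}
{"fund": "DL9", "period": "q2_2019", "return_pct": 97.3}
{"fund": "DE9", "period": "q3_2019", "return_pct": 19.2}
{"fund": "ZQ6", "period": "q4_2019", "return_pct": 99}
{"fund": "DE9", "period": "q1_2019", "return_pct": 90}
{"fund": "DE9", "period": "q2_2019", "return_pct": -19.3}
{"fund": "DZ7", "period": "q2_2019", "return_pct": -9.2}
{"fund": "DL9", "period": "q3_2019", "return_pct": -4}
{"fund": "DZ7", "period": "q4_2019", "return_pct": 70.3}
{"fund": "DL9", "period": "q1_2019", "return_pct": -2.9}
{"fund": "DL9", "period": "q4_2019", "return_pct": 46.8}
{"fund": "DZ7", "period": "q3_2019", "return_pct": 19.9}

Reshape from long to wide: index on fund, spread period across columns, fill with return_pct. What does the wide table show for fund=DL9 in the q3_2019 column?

Wide layout: rows indexed by fund, columns are the 4 distinct period values (q1_2019, q4_2019, q2_2019, q3_2019).
Cell (fund=DL9, period=q3_2019) draws from the long row where fund=DL9 and period=q3_2019, which has return_pct=-4.

-4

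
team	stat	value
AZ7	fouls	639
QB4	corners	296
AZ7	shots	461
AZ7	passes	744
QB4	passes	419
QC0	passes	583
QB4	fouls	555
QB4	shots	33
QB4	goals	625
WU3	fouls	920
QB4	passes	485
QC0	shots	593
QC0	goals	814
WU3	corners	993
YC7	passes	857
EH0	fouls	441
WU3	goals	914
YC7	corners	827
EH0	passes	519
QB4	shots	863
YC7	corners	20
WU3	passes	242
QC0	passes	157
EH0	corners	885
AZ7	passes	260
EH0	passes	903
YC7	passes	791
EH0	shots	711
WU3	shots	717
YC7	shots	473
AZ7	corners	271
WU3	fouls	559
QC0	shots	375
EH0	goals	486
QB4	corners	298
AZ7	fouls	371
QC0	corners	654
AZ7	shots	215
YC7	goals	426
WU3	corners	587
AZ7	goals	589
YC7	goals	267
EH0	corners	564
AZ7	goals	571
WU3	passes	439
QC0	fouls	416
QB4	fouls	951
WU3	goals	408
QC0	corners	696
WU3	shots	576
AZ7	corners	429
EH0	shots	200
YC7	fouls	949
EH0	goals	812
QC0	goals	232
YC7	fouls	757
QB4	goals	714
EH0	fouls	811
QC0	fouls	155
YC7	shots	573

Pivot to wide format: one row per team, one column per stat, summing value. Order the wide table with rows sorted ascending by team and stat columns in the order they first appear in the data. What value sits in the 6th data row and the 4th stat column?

With rows sorted ascending by team, row 6 is team=YC7. stat columns in first-appearance order: fouls, corners, shots, passes, goals; column 4 is passes.
Long rows with team=YC7, stat=passes: 857 + 791 = 1648.

1648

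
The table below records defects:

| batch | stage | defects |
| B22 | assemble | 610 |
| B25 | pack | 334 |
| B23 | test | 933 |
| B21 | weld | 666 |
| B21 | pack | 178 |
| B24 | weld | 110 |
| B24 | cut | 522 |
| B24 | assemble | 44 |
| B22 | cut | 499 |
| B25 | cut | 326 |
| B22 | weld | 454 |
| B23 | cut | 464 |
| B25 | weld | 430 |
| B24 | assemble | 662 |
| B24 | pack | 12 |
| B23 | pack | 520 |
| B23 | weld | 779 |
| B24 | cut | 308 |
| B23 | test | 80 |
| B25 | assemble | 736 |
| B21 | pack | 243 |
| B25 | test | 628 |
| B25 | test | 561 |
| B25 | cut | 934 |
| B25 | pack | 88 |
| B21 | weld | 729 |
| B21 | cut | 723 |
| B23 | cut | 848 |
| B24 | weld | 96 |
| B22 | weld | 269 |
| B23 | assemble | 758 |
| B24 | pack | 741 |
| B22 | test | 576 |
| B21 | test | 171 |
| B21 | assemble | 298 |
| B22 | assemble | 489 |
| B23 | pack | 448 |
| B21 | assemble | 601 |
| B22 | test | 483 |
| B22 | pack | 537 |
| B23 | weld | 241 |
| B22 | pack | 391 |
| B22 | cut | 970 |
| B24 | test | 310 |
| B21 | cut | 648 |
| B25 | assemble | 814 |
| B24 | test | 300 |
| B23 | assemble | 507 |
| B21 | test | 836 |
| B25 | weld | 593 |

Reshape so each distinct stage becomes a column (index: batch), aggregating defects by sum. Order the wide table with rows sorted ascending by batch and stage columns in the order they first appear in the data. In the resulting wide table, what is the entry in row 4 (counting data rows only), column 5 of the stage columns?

With rows sorted ascending by batch, row 4 is batch=B24. stage columns in first-appearance order: assemble, pack, test, weld, cut; column 5 is cut.
Long rows with batch=B24, stage=cut: 522 + 308 = 830.

830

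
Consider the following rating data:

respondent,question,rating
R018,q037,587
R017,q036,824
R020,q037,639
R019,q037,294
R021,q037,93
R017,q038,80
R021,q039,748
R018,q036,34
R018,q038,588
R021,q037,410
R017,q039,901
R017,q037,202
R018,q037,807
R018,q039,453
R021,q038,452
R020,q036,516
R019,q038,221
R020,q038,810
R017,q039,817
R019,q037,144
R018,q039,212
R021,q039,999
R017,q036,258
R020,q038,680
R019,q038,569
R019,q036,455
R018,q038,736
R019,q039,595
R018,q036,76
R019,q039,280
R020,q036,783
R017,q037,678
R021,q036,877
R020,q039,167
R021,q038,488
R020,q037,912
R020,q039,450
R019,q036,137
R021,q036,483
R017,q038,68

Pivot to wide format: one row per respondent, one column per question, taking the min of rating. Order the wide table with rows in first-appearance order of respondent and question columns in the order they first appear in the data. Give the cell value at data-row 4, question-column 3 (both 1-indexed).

With rows in first-appearance order of respondent, row 4 is respondent=R019. question columns in first-appearance order: q037, q036, q038, q039; column 3 is q038.
Long rows with respondent=R019, question=q038: min(221, 569) = 221.

221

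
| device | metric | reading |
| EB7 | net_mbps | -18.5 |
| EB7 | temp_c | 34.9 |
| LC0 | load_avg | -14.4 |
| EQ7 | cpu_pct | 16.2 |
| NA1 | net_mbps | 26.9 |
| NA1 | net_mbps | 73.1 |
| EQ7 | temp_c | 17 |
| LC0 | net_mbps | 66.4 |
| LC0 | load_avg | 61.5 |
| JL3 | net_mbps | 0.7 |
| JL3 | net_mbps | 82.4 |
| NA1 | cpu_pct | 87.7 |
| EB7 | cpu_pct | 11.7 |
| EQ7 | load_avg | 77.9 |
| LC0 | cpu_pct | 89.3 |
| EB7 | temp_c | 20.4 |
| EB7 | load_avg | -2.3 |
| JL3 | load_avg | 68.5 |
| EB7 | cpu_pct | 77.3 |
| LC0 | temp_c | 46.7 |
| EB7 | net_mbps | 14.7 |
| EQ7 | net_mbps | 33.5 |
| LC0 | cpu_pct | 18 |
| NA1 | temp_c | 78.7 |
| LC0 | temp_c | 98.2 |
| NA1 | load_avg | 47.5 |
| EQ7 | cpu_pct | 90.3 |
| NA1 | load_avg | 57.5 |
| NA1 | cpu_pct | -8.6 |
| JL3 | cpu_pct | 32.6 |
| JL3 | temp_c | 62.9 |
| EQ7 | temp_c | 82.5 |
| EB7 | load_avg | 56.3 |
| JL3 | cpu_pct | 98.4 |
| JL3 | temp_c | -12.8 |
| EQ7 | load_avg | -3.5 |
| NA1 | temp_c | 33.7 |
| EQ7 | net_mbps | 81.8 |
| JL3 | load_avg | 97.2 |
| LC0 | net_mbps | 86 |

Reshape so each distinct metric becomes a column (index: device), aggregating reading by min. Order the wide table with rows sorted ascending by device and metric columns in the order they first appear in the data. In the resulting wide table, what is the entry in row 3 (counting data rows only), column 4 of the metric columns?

32.6

With rows sorted ascending by device, row 3 is device=JL3. metric columns in first-appearance order: net_mbps, temp_c, load_avg, cpu_pct; column 4 is cpu_pct.
Long rows with device=JL3, metric=cpu_pct: min(32.6, 98.4) = 32.6.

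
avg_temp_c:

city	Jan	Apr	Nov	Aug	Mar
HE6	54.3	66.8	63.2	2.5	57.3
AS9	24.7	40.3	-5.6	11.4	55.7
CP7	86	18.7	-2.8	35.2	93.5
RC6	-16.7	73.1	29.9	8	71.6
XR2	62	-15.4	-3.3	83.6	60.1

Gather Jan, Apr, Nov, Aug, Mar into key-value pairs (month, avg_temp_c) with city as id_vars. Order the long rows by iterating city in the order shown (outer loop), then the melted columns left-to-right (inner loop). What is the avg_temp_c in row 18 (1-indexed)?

25 rows total (5 × 5). Row 18: index ⌊(18-1)/5⌋ = 3 into city → RC6; (18-1) mod 5 = 2 into the melted columns → Nov.
So row 18 is (RC6, Nov, 29.9); avg_temp_c = 29.9.

29.9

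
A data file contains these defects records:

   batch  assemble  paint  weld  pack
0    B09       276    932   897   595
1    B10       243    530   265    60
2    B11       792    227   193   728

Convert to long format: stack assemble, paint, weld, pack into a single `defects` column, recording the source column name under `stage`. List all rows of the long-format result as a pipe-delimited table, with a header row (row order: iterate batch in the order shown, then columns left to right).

| batch | stage | defects |
| B09 | assemble | 276 |
| B09 | paint | 932 |
| B09 | weld | 897 |
| B09 | pack | 595 |
| B10 | assemble | 243 |
| B10 | paint | 530 |
| B10 | weld | 265 |
| B10 | pack | 60 |
| B11 | assemble | 792 |
| B11 | paint | 227 |
| B11 | weld | 193 |
| B11 | pack | 728 |

Each (batch, column) pair becomes one row: 3 × 4 = 12 rows.
For example, (B09, assemble) → defects=276.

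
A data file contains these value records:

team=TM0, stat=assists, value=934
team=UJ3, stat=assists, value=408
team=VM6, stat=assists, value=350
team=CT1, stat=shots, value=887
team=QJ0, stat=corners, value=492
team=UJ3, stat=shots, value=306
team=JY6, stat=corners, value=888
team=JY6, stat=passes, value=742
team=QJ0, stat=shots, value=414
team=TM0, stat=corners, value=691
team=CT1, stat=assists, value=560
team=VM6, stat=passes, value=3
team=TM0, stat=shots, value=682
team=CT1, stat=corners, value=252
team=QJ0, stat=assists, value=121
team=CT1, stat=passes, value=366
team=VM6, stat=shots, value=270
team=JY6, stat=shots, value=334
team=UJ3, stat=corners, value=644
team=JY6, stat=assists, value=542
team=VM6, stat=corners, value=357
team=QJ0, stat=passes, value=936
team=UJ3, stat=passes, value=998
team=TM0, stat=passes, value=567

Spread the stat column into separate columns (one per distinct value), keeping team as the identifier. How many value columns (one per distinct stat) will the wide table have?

4

4 distinct stat values: passes, corners, assists, shots.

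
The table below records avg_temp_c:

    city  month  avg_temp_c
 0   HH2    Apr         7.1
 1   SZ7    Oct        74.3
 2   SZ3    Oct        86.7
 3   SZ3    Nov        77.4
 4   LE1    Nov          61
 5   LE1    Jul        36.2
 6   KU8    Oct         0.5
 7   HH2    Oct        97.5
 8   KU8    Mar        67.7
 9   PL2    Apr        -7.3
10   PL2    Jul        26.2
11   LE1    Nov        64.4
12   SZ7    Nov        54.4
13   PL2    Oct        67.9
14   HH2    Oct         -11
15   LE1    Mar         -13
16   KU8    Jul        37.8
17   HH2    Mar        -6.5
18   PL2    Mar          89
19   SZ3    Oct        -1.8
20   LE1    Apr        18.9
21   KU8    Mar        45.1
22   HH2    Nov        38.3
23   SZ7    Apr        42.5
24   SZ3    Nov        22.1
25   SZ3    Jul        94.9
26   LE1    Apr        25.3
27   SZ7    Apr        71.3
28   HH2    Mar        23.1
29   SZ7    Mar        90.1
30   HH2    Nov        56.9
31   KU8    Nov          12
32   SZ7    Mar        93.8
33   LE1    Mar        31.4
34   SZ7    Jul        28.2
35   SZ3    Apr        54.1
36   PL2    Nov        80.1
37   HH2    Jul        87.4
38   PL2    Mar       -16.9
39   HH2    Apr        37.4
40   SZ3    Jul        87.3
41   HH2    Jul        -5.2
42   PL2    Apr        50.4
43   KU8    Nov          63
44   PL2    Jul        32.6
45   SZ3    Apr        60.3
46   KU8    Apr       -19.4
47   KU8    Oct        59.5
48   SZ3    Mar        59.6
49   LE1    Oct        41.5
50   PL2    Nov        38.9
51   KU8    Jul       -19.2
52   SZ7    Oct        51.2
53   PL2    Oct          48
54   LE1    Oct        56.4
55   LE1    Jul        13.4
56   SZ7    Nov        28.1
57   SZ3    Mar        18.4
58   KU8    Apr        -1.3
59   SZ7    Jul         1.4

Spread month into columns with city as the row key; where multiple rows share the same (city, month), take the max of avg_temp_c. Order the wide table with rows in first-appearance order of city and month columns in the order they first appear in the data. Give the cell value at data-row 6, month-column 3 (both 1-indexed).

With rows in first-appearance order of city, row 6 is city=PL2. month columns in first-appearance order: Apr, Oct, Nov, Jul, Mar; column 3 is Nov.
Long rows with city=PL2, month=Nov: max(80.1, 38.9) = 80.1.

80.1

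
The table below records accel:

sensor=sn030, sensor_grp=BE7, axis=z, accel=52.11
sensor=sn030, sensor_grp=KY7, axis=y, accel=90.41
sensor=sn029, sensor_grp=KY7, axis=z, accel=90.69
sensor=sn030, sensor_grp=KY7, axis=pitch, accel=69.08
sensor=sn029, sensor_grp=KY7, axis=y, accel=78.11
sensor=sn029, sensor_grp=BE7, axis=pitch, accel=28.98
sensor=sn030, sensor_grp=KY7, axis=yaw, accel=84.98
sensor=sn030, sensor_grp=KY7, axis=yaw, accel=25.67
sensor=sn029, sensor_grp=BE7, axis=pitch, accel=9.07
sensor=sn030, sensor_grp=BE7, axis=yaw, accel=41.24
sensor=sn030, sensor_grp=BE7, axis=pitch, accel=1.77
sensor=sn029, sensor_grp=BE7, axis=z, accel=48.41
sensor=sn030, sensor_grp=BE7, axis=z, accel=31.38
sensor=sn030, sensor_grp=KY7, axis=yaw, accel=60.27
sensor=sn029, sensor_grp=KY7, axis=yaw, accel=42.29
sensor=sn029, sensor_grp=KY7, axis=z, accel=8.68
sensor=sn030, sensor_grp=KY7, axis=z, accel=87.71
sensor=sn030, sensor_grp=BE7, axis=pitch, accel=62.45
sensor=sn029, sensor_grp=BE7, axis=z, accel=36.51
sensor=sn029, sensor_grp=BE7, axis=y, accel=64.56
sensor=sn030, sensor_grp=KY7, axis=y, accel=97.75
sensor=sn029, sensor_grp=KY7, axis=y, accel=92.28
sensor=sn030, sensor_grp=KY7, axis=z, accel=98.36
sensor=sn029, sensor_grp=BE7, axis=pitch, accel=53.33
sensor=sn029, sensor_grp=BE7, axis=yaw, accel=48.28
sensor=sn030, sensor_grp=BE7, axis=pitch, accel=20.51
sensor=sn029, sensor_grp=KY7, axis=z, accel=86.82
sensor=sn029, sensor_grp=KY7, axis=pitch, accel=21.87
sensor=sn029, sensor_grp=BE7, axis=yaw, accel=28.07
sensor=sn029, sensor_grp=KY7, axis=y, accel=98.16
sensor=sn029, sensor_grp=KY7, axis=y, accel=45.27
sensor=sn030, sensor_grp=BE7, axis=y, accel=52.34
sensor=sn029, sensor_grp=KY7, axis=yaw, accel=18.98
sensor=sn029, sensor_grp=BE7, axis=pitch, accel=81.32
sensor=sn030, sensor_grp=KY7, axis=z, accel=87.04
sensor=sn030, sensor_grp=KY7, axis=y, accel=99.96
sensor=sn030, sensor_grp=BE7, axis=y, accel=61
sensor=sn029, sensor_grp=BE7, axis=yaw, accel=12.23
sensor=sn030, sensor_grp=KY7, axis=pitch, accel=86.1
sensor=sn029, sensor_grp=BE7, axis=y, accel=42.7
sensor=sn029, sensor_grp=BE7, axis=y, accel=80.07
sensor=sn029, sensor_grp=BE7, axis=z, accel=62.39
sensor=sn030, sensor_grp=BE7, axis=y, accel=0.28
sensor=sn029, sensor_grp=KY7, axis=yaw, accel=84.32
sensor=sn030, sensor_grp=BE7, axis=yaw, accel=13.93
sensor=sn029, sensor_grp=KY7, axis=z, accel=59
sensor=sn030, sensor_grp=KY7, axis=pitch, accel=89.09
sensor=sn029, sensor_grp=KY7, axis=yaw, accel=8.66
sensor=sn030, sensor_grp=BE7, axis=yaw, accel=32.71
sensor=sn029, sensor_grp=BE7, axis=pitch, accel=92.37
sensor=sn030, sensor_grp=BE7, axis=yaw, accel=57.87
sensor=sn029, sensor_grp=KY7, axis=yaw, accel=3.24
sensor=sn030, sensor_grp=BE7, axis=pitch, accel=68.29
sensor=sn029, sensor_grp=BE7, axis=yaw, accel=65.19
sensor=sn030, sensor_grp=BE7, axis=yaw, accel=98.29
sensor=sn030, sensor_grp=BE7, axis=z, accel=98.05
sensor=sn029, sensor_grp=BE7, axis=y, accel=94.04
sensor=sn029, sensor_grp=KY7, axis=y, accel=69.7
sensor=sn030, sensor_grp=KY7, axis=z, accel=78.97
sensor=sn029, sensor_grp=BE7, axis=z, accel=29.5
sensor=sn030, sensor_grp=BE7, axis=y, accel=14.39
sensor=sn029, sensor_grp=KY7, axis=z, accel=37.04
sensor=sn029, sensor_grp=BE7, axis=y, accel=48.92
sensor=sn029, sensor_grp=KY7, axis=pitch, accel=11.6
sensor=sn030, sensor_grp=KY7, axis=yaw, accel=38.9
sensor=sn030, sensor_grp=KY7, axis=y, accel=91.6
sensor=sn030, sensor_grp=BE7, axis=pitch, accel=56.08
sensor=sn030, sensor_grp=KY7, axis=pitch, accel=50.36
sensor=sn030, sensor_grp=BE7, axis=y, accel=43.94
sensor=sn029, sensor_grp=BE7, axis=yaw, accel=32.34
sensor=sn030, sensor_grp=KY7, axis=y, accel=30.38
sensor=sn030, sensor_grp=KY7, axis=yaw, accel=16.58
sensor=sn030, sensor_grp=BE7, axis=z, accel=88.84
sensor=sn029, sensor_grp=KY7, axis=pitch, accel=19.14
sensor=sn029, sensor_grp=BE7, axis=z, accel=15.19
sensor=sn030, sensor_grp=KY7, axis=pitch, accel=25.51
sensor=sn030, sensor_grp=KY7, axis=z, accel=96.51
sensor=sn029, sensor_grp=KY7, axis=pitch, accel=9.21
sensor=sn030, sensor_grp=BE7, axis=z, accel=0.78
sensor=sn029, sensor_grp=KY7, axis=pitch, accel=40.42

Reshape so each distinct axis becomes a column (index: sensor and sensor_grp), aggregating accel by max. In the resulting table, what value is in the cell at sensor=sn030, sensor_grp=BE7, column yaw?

Rows with sensor=sn030, sensor_grp=BE7 and axis=yaw: accel values are 41.24, 13.93, 32.71, 57.87, 98.29.
max(41.24, 13.93, 32.71, 57.87, 98.29) = 98.29.

98.29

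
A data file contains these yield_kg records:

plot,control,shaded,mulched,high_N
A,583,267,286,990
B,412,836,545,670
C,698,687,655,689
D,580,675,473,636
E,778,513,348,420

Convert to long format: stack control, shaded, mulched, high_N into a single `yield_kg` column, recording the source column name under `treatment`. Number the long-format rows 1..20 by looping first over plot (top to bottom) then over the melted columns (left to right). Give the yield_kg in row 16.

636

20 rows total (5 × 4). Row 16: index ⌊(16-1)/4⌋ = 3 into plot → D; (16-1) mod 4 = 3 into the melted columns → high_N.
So row 16 is (D, high_N, 636); yield_kg = 636.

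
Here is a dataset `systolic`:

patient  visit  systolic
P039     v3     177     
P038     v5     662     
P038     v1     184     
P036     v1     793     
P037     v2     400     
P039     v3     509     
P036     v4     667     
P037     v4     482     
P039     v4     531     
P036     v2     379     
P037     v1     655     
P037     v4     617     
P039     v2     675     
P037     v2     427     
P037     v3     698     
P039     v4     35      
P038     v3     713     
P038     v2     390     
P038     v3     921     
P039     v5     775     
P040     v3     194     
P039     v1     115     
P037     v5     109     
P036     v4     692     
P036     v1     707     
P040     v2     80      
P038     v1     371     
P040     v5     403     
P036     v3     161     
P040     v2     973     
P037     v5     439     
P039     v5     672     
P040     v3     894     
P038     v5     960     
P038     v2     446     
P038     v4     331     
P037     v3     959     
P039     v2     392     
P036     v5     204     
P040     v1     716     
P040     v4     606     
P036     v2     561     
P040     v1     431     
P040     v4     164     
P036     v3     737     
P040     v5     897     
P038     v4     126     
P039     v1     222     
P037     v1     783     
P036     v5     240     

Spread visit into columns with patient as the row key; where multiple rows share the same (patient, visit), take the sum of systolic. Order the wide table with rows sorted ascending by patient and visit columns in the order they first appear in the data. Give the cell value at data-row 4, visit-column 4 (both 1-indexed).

With rows sorted ascending by patient, row 4 is patient=P039. visit columns in first-appearance order: v3, v5, v1, v2, v4; column 4 is v2.
Long rows with patient=P039, visit=v2: 675 + 392 = 1067.

1067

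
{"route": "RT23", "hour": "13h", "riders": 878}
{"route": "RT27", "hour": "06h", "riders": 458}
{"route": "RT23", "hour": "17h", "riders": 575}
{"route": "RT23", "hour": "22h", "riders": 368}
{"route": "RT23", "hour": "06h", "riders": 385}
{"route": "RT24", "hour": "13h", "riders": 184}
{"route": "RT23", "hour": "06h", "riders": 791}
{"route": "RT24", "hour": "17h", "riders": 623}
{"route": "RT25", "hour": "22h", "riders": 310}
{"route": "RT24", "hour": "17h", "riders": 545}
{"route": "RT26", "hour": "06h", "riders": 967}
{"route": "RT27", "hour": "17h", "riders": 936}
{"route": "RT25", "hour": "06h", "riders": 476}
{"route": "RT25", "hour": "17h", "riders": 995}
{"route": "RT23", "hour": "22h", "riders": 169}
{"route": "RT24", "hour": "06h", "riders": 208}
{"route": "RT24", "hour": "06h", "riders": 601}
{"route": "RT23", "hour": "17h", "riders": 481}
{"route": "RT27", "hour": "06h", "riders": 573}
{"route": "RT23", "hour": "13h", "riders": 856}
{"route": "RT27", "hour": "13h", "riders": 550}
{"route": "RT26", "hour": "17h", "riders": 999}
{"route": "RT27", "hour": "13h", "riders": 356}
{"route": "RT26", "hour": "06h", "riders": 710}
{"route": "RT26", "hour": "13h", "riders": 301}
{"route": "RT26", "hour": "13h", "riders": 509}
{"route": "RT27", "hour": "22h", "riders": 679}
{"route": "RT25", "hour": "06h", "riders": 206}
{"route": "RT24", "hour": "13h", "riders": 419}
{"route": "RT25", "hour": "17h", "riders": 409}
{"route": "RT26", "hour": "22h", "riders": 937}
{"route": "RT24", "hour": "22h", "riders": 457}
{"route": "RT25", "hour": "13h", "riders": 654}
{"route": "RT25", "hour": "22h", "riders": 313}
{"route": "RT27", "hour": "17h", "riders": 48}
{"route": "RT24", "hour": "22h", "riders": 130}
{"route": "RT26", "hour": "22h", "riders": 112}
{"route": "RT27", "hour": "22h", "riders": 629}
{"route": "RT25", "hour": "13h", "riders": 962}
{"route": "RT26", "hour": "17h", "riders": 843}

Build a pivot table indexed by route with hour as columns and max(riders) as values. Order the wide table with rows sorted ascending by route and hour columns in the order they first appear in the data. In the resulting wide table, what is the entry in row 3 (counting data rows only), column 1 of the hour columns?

With rows sorted ascending by route, row 3 is route=RT25. hour columns in first-appearance order: 13h, 06h, 17h, 22h; column 1 is 13h.
Long rows with route=RT25, hour=13h: max(654, 962) = 962.

962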